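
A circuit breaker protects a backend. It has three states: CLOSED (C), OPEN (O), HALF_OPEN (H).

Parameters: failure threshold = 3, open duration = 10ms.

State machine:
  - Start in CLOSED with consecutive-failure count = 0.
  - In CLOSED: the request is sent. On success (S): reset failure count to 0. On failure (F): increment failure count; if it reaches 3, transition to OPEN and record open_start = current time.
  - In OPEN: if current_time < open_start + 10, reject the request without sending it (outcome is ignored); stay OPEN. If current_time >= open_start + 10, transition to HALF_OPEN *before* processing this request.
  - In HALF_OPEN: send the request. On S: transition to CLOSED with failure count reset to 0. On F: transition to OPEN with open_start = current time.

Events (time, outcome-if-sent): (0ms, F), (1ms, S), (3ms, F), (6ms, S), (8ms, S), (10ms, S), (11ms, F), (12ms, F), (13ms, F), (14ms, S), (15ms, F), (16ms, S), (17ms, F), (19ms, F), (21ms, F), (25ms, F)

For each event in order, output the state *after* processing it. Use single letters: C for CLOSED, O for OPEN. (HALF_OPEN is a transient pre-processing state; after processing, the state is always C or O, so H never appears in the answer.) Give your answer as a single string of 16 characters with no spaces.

Answer: CCCCCCCCOOOOOOOO

Derivation:
State after each event:
  event#1 t=0ms outcome=F: state=CLOSED
  event#2 t=1ms outcome=S: state=CLOSED
  event#3 t=3ms outcome=F: state=CLOSED
  event#4 t=6ms outcome=S: state=CLOSED
  event#5 t=8ms outcome=S: state=CLOSED
  event#6 t=10ms outcome=S: state=CLOSED
  event#7 t=11ms outcome=F: state=CLOSED
  event#8 t=12ms outcome=F: state=CLOSED
  event#9 t=13ms outcome=F: state=OPEN
  event#10 t=14ms outcome=S: state=OPEN
  event#11 t=15ms outcome=F: state=OPEN
  event#12 t=16ms outcome=S: state=OPEN
  event#13 t=17ms outcome=F: state=OPEN
  event#14 t=19ms outcome=F: state=OPEN
  event#15 t=21ms outcome=F: state=OPEN
  event#16 t=25ms outcome=F: state=OPEN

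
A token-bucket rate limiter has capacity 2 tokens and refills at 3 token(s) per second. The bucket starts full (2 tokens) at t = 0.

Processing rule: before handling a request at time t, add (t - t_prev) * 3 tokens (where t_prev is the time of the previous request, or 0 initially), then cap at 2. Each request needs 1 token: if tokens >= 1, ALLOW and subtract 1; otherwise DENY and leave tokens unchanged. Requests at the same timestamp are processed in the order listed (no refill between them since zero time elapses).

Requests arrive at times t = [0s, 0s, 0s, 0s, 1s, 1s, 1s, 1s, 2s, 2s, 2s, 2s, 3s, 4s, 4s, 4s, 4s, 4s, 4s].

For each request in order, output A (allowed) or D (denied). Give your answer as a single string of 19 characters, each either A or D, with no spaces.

Simulating step by step:
  req#1 t=0s: ALLOW
  req#2 t=0s: ALLOW
  req#3 t=0s: DENY
  req#4 t=0s: DENY
  req#5 t=1s: ALLOW
  req#6 t=1s: ALLOW
  req#7 t=1s: DENY
  req#8 t=1s: DENY
  req#9 t=2s: ALLOW
  req#10 t=2s: ALLOW
  req#11 t=2s: DENY
  req#12 t=2s: DENY
  req#13 t=3s: ALLOW
  req#14 t=4s: ALLOW
  req#15 t=4s: ALLOW
  req#16 t=4s: DENY
  req#17 t=4s: DENY
  req#18 t=4s: DENY
  req#19 t=4s: DENY

Answer: AADDAADDAADDAAADDDD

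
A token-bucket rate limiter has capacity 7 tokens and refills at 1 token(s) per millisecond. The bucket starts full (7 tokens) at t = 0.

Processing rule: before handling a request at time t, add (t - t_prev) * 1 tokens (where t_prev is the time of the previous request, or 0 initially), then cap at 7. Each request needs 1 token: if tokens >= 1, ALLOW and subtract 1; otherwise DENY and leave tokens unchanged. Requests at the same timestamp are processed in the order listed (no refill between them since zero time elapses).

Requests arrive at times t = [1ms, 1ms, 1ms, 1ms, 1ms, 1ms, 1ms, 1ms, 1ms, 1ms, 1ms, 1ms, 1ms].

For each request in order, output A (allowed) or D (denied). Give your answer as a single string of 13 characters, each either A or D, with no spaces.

Answer: AAAAAAADDDDDD

Derivation:
Simulating step by step:
  req#1 t=1ms: ALLOW
  req#2 t=1ms: ALLOW
  req#3 t=1ms: ALLOW
  req#4 t=1ms: ALLOW
  req#5 t=1ms: ALLOW
  req#6 t=1ms: ALLOW
  req#7 t=1ms: ALLOW
  req#8 t=1ms: DENY
  req#9 t=1ms: DENY
  req#10 t=1ms: DENY
  req#11 t=1ms: DENY
  req#12 t=1ms: DENY
  req#13 t=1ms: DENY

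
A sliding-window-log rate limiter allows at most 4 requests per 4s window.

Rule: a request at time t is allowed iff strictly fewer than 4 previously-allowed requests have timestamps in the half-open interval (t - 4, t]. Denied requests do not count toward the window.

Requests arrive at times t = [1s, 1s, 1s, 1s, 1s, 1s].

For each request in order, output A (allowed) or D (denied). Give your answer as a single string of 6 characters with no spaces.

Answer: AAAADD

Derivation:
Tracking allowed requests in the window:
  req#1 t=1s: ALLOW
  req#2 t=1s: ALLOW
  req#3 t=1s: ALLOW
  req#4 t=1s: ALLOW
  req#5 t=1s: DENY
  req#6 t=1s: DENY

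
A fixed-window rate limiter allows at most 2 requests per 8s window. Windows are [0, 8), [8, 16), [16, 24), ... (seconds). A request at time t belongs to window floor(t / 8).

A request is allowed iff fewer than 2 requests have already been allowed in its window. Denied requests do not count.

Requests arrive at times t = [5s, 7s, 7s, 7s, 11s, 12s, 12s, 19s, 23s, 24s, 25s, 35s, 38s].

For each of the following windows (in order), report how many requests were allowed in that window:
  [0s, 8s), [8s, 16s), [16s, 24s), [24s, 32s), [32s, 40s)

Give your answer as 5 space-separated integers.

Processing requests:
  req#1 t=5s (window 0): ALLOW
  req#2 t=7s (window 0): ALLOW
  req#3 t=7s (window 0): DENY
  req#4 t=7s (window 0): DENY
  req#5 t=11s (window 1): ALLOW
  req#6 t=12s (window 1): ALLOW
  req#7 t=12s (window 1): DENY
  req#8 t=19s (window 2): ALLOW
  req#9 t=23s (window 2): ALLOW
  req#10 t=24s (window 3): ALLOW
  req#11 t=25s (window 3): ALLOW
  req#12 t=35s (window 4): ALLOW
  req#13 t=38s (window 4): ALLOW

Allowed counts by window: 2 2 2 2 2

Answer: 2 2 2 2 2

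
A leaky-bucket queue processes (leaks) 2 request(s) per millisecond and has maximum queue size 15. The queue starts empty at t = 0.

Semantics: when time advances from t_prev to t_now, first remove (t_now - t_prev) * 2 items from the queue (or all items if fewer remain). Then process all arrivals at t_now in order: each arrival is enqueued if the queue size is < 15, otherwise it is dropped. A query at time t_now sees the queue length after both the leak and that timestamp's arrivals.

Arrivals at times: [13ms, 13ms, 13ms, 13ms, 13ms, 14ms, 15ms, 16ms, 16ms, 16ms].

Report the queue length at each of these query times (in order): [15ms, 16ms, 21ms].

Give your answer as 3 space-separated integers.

Queue lengths at query times:
  query t=15ms: backlog = 3
  query t=16ms: backlog = 4
  query t=21ms: backlog = 0

Answer: 3 4 0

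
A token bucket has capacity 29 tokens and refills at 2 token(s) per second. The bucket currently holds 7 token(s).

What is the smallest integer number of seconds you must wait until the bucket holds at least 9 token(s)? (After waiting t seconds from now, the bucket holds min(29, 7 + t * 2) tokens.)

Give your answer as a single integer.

Need 7 + t * 2 >= 9, so t >= 2/2.
Smallest integer t = ceil(2/2) = 1.

Answer: 1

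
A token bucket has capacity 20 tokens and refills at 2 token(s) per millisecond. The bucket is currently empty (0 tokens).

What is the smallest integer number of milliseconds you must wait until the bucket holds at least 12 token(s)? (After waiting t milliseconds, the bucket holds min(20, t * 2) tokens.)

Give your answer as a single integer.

Answer: 6

Derivation:
Need t * 2 >= 12, so t >= 12/2.
Smallest integer t = ceil(12/2) = 6.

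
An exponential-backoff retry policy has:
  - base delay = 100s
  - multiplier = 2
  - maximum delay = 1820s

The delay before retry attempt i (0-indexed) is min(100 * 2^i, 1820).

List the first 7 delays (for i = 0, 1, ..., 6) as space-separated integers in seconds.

Computing each delay:
  i=0: min(100*2^0, 1820) = 100
  i=1: min(100*2^1, 1820) = 200
  i=2: min(100*2^2, 1820) = 400
  i=3: min(100*2^3, 1820) = 800
  i=4: min(100*2^4, 1820) = 1600
  i=5: min(100*2^5, 1820) = 1820
  i=6: min(100*2^6, 1820) = 1820

Answer: 100 200 400 800 1600 1820 1820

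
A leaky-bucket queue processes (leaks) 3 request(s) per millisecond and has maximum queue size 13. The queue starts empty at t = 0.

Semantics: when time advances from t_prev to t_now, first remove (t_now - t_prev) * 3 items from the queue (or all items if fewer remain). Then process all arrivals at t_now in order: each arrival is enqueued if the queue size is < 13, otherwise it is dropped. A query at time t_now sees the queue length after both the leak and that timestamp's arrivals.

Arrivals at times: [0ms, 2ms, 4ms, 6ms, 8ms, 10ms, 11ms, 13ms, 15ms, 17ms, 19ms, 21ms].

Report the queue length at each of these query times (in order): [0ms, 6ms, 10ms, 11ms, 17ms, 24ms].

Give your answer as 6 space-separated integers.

Answer: 1 1 1 1 1 0

Derivation:
Queue lengths at query times:
  query t=0ms: backlog = 1
  query t=6ms: backlog = 1
  query t=10ms: backlog = 1
  query t=11ms: backlog = 1
  query t=17ms: backlog = 1
  query t=24ms: backlog = 0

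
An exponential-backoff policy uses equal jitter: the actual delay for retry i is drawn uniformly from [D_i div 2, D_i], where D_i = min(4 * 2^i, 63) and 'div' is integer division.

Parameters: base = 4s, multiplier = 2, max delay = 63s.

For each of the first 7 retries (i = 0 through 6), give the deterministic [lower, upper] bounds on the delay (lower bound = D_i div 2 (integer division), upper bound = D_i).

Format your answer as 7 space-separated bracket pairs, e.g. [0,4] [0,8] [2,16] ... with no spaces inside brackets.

Computing bounds per retry:
  i=0: D_i=min(4*2^0,63)=4, bounds=[2,4]
  i=1: D_i=min(4*2^1,63)=8, bounds=[4,8]
  i=2: D_i=min(4*2^2,63)=16, bounds=[8,16]
  i=3: D_i=min(4*2^3,63)=32, bounds=[16,32]
  i=4: D_i=min(4*2^4,63)=63, bounds=[31,63]
  i=5: D_i=min(4*2^5,63)=63, bounds=[31,63]
  i=6: D_i=min(4*2^6,63)=63, bounds=[31,63]

Answer: [2,4] [4,8] [8,16] [16,32] [31,63] [31,63] [31,63]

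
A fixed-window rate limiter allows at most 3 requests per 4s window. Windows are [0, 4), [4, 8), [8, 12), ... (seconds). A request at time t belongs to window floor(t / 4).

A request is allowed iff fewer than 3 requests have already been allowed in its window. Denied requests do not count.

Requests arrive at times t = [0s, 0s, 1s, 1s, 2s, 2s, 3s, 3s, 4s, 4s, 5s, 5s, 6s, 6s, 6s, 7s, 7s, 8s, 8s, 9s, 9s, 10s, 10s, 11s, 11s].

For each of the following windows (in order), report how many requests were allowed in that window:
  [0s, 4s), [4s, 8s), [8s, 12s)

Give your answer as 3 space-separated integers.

Processing requests:
  req#1 t=0s (window 0): ALLOW
  req#2 t=0s (window 0): ALLOW
  req#3 t=1s (window 0): ALLOW
  req#4 t=1s (window 0): DENY
  req#5 t=2s (window 0): DENY
  req#6 t=2s (window 0): DENY
  req#7 t=3s (window 0): DENY
  req#8 t=3s (window 0): DENY
  req#9 t=4s (window 1): ALLOW
  req#10 t=4s (window 1): ALLOW
  req#11 t=5s (window 1): ALLOW
  req#12 t=5s (window 1): DENY
  req#13 t=6s (window 1): DENY
  req#14 t=6s (window 1): DENY
  req#15 t=6s (window 1): DENY
  req#16 t=7s (window 1): DENY
  req#17 t=7s (window 1): DENY
  req#18 t=8s (window 2): ALLOW
  req#19 t=8s (window 2): ALLOW
  req#20 t=9s (window 2): ALLOW
  req#21 t=9s (window 2): DENY
  req#22 t=10s (window 2): DENY
  req#23 t=10s (window 2): DENY
  req#24 t=11s (window 2): DENY
  req#25 t=11s (window 2): DENY

Allowed counts by window: 3 3 3

Answer: 3 3 3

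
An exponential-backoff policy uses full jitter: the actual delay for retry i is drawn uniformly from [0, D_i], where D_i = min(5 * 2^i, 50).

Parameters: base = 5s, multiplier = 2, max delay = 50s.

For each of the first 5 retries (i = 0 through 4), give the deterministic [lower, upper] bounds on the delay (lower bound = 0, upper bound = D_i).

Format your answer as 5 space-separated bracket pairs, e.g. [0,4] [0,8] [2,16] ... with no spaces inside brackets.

Computing bounds per retry:
  i=0: D_i=min(5*2^0,50)=5, bounds=[0,5]
  i=1: D_i=min(5*2^1,50)=10, bounds=[0,10]
  i=2: D_i=min(5*2^2,50)=20, bounds=[0,20]
  i=3: D_i=min(5*2^3,50)=40, bounds=[0,40]
  i=4: D_i=min(5*2^4,50)=50, bounds=[0,50]

Answer: [0,5] [0,10] [0,20] [0,40] [0,50]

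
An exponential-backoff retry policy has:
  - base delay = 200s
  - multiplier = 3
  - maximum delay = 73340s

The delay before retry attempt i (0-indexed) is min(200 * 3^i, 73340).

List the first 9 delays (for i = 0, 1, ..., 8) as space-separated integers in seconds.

Computing each delay:
  i=0: min(200*3^0, 73340) = 200
  i=1: min(200*3^1, 73340) = 600
  i=2: min(200*3^2, 73340) = 1800
  i=3: min(200*3^3, 73340) = 5400
  i=4: min(200*3^4, 73340) = 16200
  i=5: min(200*3^5, 73340) = 48600
  i=6: min(200*3^6, 73340) = 73340
  i=7: min(200*3^7, 73340) = 73340
  i=8: min(200*3^8, 73340) = 73340

Answer: 200 600 1800 5400 16200 48600 73340 73340 73340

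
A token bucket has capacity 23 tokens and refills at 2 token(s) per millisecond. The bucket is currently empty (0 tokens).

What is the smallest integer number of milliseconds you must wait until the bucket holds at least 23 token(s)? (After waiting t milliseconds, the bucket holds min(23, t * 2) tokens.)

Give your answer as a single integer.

Need t * 2 >= 23, so t >= 23/2.
Smallest integer t = ceil(23/2) = 12.

Answer: 12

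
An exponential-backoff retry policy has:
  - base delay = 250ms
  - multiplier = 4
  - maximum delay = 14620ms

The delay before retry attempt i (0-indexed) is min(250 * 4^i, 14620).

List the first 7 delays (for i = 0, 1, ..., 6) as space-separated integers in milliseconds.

Computing each delay:
  i=0: min(250*4^0, 14620) = 250
  i=1: min(250*4^1, 14620) = 1000
  i=2: min(250*4^2, 14620) = 4000
  i=3: min(250*4^3, 14620) = 14620
  i=4: min(250*4^4, 14620) = 14620
  i=5: min(250*4^5, 14620) = 14620
  i=6: min(250*4^6, 14620) = 14620

Answer: 250 1000 4000 14620 14620 14620 14620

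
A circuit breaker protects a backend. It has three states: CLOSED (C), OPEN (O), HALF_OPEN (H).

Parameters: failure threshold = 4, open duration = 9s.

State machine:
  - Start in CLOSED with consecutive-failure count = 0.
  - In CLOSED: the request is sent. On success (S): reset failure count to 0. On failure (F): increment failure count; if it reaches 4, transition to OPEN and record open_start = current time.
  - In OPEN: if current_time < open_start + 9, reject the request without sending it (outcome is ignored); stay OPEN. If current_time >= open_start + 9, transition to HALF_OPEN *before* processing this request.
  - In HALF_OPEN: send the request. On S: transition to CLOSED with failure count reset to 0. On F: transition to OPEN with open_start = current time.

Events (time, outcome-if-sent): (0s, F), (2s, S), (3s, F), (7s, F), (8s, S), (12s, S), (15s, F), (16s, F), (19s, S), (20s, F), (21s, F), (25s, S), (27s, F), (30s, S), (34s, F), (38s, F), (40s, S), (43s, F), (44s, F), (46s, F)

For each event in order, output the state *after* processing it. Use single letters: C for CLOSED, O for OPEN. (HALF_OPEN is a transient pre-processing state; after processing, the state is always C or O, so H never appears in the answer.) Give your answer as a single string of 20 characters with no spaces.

Answer: CCCCCCCCCCCCCCCCCCCC

Derivation:
State after each event:
  event#1 t=0s outcome=F: state=CLOSED
  event#2 t=2s outcome=S: state=CLOSED
  event#3 t=3s outcome=F: state=CLOSED
  event#4 t=7s outcome=F: state=CLOSED
  event#5 t=8s outcome=S: state=CLOSED
  event#6 t=12s outcome=S: state=CLOSED
  event#7 t=15s outcome=F: state=CLOSED
  event#8 t=16s outcome=F: state=CLOSED
  event#9 t=19s outcome=S: state=CLOSED
  event#10 t=20s outcome=F: state=CLOSED
  event#11 t=21s outcome=F: state=CLOSED
  event#12 t=25s outcome=S: state=CLOSED
  event#13 t=27s outcome=F: state=CLOSED
  event#14 t=30s outcome=S: state=CLOSED
  event#15 t=34s outcome=F: state=CLOSED
  event#16 t=38s outcome=F: state=CLOSED
  event#17 t=40s outcome=S: state=CLOSED
  event#18 t=43s outcome=F: state=CLOSED
  event#19 t=44s outcome=F: state=CLOSED
  event#20 t=46s outcome=F: state=CLOSED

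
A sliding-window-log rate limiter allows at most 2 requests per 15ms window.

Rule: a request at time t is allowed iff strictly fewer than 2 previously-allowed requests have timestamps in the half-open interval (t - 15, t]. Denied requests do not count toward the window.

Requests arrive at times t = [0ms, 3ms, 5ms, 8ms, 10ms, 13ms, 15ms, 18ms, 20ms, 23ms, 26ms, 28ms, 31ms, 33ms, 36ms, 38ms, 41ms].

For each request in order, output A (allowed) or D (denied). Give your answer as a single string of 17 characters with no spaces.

Answer: AADDDDAADDDDAADDD

Derivation:
Tracking allowed requests in the window:
  req#1 t=0ms: ALLOW
  req#2 t=3ms: ALLOW
  req#3 t=5ms: DENY
  req#4 t=8ms: DENY
  req#5 t=10ms: DENY
  req#6 t=13ms: DENY
  req#7 t=15ms: ALLOW
  req#8 t=18ms: ALLOW
  req#9 t=20ms: DENY
  req#10 t=23ms: DENY
  req#11 t=26ms: DENY
  req#12 t=28ms: DENY
  req#13 t=31ms: ALLOW
  req#14 t=33ms: ALLOW
  req#15 t=36ms: DENY
  req#16 t=38ms: DENY
  req#17 t=41ms: DENY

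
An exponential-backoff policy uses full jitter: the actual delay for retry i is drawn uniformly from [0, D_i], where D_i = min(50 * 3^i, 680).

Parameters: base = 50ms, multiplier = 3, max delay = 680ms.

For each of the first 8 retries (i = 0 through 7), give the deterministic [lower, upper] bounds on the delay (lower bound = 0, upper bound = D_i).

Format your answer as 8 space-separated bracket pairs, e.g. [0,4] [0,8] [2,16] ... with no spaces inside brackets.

Answer: [0,50] [0,150] [0,450] [0,680] [0,680] [0,680] [0,680] [0,680]

Derivation:
Computing bounds per retry:
  i=0: D_i=min(50*3^0,680)=50, bounds=[0,50]
  i=1: D_i=min(50*3^1,680)=150, bounds=[0,150]
  i=2: D_i=min(50*3^2,680)=450, bounds=[0,450]
  i=3: D_i=min(50*3^3,680)=680, bounds=[0,680]
  i=4: D_i=min(50*3^4,680)=680, bounds=[0,680]
  i=5: D_i=min(50*3^5,680)=680, bounds=[0,680]
  i=6: D_i=min(50*3^6,680)=680, bounds=[0,680]
  i=7: D_i=min(50*3^7,680)=680, bounds=[0,680]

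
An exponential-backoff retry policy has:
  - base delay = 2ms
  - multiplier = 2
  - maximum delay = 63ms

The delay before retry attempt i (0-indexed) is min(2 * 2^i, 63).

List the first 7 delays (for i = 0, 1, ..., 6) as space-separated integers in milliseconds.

Answer: 2 4 8 16 32 63 63

Derivation:
Computing each delay:
  i=0: min(2*2^0, 63) = 2
  i=1: min(2*2^1, 63) = 4
  i=2: min(2*2^2, 63) = 8
  i=3: min(2*2^3, 63) = 16
  i=4: min(2*2^4, 63) = 32
  i=5: min(2*2^5, 63) = 63
  i=6: min(2*2^6, 63) = 63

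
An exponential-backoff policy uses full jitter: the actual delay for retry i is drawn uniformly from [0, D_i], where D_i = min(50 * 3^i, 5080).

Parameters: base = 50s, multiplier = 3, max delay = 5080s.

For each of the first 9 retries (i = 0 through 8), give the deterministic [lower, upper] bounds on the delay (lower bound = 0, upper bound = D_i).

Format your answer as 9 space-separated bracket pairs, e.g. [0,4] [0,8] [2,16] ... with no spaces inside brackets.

Answer: [0,50] [0,150] [0,450] [0,1350] [0,4050] [0,5080] [0,5080] [0,5080] [0,5080]

Derivation:
Computing bounds per retry:
  i=0: D_i=min(50*3^0,5080)=50, bounds=[0,50]
  i=1: D_i=min(50*3^1,5080)=150, bounds=[0,150]
  i=2: D_i=min(50*3^2,5080)=450, bounds=[0,450]
  i=3: D_i=min(50*3^3,5080)=1350, bounds=[0,1350]
  i=4: D_i=min(50*3^4,5080)=4050, bounds=[0,4050]
  i=5: D_i=min(50*3^5,5080)=5080, bounds=[0,5080]
  i=6: D_i=min(50*3^6,5080)=5080, bounds=[0,5080]
  i=7: D_i=min(50*3^7,5080)=5080, bounds=[0,5080]
  i=8: D_i=min(50*3^8,5080)=5080, bounds=[0,5080]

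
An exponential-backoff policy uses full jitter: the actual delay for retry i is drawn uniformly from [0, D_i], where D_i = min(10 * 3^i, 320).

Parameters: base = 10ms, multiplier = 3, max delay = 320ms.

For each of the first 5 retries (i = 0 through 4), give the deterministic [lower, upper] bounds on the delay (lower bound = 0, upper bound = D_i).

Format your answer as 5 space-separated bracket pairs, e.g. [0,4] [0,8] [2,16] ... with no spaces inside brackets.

Computing bounds per retry:
  i=0: D_i=min(10*3^0,320)=10, bounds=[0,10]
  i=1: D_i=min(10*3^1,320)=30, bounds=[0,30]
  i=2: D_i=min(10*3^2,320)=90, bounds=[0,90]
  i=3: D_i=min(10*3^3,320)=270, bounds=[0,270]
  i=4: D_i=min(10*3^4,320)=320, bounds=[0,320]

Answer: [0,10] [0,30] [0,90] [0,270] [0,320]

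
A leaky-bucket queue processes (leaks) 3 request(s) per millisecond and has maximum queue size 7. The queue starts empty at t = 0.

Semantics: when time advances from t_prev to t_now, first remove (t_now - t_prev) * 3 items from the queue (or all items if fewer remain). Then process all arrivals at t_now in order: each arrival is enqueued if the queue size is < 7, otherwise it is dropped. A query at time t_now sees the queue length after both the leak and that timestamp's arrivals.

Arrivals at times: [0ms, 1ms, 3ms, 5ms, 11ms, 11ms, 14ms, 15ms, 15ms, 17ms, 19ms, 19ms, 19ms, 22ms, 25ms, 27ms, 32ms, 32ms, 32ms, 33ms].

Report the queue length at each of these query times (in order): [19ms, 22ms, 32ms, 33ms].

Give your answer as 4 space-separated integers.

Answer: 3 1 3 1

Derivation:
Queue lengths at query times:
  query t=19ms: backlog = 3
  query t=22ms: backlog = 1
  query t=32ms: backlog = 3
  query t=33ms: backlog = 1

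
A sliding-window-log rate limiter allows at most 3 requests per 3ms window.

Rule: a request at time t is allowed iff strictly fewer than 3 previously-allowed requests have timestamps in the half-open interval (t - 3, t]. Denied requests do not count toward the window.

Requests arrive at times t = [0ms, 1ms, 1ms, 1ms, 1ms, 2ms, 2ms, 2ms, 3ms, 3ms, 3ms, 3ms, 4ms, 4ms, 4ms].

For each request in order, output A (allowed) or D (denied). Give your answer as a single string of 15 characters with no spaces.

Tracking allowed requests in the window:
  req#1 t=0ms: ALLOW
  req#2 t=1ms: ALLOW
  req#3 t=1ms: ALLOW
  req#4 t=1ms: DENY
  req#5 t=1ms: DENY
  req#6 t=2ms: DENY
  req#7 t=2ms: DENY
  req#8 t=2ms: DENY
  req#9 t=3ms: ALLOW
  req#10 t=3ms: DENY
  req#11 t=3ms: DENY
  req#12 t=3ms: DENY
  req#13 t=4ms: ALLOW
  req#14 t=4ms: ALLOW
  req#15 t=4ms: DENY

Answer: AAADDDDDADDDAAD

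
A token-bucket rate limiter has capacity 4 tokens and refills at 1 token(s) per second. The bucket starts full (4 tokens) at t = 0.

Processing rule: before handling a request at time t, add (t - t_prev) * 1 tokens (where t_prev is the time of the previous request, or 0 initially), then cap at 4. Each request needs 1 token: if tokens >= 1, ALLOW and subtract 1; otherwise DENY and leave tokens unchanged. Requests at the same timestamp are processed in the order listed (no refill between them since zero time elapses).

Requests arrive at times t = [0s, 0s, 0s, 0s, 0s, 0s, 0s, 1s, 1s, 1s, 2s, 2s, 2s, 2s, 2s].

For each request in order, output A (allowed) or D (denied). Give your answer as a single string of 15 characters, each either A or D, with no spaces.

Simulating step by step:
  req#1 t=0s: ALLOW
  req#2 t=0s: ALLOW
  req#3 t=0s: ALLOW
  req#4 t=0s: ALLOW
  req#5 t=0s: DENY
  req#6 t=0s: DENY
  req#7 t=0s: DENY
  req#8 t=1s: ALLOW
  req#9 t=1s: DENY
  req#10 t=1s: DENY
  req#11 t=2s: ALLOW
  req#12 t=2s: DENY
  req#13 t=2s: DENY
  req#14 t=2s: DENY
  req#15 t=2s: DENY

Answer: AAAADDDADDADDDD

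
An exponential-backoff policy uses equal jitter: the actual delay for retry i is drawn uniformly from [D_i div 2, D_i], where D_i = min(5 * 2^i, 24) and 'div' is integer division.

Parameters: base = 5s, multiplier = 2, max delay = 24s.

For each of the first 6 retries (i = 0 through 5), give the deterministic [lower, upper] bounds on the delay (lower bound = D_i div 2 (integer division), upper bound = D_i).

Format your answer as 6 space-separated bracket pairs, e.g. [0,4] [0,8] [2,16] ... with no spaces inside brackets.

Computing bounds per retry:
  i=0: D_i=min(5*2^0,24)=5, bounds=[2,5]
  i=1: D_i=min(5*2^1,24)=10, bounds=[5,10]
  i=2: D_i=min(5*2^2,24)=20, bounds=[10,20]
  i=3: D_i=min(5*2^3,24)=24, bounds=[12,24]
  i=4: D_i=min(5*2^4,24)=24, bounds=[12,24]
  i=5: D_i=min(5*2^5,24)=24, bounds=[12,24]

Answer: [2,5] [5,10] [10,20] [12,24] [12,24] [12,24]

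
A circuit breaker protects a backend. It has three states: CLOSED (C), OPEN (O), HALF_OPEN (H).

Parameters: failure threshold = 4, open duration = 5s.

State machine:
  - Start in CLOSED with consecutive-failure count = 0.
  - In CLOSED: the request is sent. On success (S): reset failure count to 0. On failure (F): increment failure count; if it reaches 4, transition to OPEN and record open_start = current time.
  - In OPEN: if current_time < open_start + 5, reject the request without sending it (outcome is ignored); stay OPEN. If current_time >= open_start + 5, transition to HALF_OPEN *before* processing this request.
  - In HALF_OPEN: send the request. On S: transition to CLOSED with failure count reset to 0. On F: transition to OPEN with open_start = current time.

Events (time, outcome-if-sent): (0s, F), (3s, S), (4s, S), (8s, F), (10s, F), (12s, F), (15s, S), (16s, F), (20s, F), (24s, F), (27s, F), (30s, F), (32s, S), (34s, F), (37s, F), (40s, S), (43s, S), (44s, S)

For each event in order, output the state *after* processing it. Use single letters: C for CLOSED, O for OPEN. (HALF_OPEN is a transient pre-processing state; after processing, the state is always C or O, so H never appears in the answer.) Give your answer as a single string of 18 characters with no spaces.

State after each event:
  event#1 t=0s outcome=F: state=CLOSED
  event#2 t=3s outcome=S: state=CLOSED
  event#3 t=4s outcome=S: state=CLOSED
  event#4 t=8s outcome=F: state=CLOSED
  event#5 t=10s outcome=F: state=CLOSED
  event#6 t=12s outcome=F: state=CLOSED
  event#7 t=15s outcome=S: state=CLOSED
  event#8 t=16s outcome=F: state=CLOSED
  event#9 t=20s outcome=F: state=CLOSED
  event#10 t=24s outcome=F: state=CLOSED
  event#11 t=27s outcome=F: state=OPEN
  event#12 t=30s outcome=F: state=OPEN
  event#13 t=32s outcome=S: state=CLOSED
  event#14 t=34s outcome=F: state=CLOSED
  event#15 t=37s outcome=F: state=CLOSED
  event#16 t=40s outcome=S: state=CLOSED
  event#17 t=43s outcome=S: state=CLOSED
  event#18 t=44s outcome=S: state=CLOSED

Answer: CCCCCCCCCCOOCCCCCC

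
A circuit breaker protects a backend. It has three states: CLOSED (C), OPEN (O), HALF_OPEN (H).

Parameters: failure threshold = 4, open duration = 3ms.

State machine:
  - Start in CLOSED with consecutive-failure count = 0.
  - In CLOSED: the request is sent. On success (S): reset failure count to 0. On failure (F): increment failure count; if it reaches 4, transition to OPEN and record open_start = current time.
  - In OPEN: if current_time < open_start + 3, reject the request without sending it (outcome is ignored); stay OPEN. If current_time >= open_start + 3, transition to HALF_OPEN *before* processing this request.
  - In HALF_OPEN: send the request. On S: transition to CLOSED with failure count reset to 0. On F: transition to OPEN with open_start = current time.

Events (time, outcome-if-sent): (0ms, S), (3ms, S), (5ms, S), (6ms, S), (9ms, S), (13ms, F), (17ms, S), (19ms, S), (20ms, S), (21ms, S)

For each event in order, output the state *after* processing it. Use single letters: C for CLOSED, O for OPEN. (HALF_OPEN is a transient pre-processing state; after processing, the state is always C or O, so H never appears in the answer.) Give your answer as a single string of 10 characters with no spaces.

Answer: CCCCCCCCCC

Derivation:
State after each event:
  event#1 t=0ms outcome=S: state=CLOSED
  event#2 t=3ms outcome=S: state=CLOSED
  event#3 t=5ms outcome=S: state=CLOSED
  event#4 t=6ms outcome=S: state=CLOSED
  event#5 t=9ms outcome=S: state=CLOSED
  event#6 t=13ms outcome=F: state=CLOSED
  event#7 t=17ms outcome=S: state=CLOSED
  event#8 t=19ms outcome=S: state=CLOSED
  event#9 t=20ms outcome=S: state=CLOSED
  event#10 t=21ms outcome=S: state=CLOSED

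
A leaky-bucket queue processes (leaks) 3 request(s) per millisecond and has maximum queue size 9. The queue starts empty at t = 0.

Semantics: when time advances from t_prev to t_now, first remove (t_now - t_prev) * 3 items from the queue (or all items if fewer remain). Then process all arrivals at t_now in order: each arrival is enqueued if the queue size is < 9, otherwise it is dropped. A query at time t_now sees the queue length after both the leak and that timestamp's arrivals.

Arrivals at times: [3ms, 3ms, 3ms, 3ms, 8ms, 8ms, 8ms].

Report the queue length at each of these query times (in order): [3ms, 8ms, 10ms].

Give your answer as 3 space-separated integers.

Answer: 4 3 0

Derivation:
Queue lengths at query times:
  query t=3ms: backlog = 4
  query t=8ms: backlog = 3
  query t=10ms: backlog = 0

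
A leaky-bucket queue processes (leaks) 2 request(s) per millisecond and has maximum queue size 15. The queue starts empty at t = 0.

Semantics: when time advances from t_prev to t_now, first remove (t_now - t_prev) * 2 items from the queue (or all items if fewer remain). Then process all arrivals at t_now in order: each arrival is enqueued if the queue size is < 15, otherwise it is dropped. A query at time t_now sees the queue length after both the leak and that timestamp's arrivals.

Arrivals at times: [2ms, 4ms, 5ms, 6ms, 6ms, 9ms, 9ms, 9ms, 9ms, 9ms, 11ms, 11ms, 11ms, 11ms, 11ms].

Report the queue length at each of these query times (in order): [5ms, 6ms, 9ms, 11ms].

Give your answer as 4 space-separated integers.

Queue lengths at query times:
  query t=5ms: backlog = 1
  query t=6ms: backlog = 2
  query t=9ms: backlog = 5
  query t=11ms: backlog = 6

Answer: 1 2 5 6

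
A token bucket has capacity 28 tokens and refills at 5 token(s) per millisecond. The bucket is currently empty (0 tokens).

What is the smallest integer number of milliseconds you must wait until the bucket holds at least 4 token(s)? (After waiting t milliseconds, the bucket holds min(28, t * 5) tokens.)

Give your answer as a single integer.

Need t * 5 >= 4, so t >= 4/5.
Smallest integer t = ceil(4/5) = 1.

Answer: 1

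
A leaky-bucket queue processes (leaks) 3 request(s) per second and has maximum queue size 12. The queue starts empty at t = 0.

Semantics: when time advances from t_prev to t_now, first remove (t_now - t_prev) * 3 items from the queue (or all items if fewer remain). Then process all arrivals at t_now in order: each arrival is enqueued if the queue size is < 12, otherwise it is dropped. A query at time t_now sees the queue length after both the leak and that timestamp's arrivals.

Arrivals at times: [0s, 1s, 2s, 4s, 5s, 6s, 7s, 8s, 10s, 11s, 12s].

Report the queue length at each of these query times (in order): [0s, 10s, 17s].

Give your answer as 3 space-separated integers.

Answer: 1 1 0

Derivation:
Queue lengths at query times:
  query t=0s: backlog = 1
  query t=10s: backlog = 1
  query t=17s: backlog = 0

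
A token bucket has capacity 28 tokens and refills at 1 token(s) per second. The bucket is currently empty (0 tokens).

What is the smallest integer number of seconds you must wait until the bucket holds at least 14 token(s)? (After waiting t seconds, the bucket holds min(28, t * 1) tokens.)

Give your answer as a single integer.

Need t * 1 >= 14, so t >= 14/1.
Smallest integer t = ceil(14/1) = 14.

Answer: 14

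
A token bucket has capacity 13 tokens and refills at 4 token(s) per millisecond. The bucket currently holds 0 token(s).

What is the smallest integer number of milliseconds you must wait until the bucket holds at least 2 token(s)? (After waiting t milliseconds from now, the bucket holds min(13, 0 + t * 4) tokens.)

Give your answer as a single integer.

Need 0 + t * 4 >= 2, so t >= 2/4.
Smallest integer t = ceil(2/4) = 1.

Answer: 1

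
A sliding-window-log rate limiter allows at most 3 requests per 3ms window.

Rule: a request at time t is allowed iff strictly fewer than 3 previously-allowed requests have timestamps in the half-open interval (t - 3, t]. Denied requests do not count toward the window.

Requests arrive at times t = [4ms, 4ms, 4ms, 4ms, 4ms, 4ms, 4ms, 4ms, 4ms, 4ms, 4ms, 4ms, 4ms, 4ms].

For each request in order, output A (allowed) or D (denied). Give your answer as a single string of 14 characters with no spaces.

Tracking allowed requests in the window:
  req#1 t=4ms: ALLOW
  req#2 t=4ms: ALLOW
  req#3 t=4ms: ALLOW
  req#4 t=4ms: DENY
  req#5 t=4ms: DENY
  req#6 t=4ms: DENY
  req#7 t=4ms: DENY
  req#8 t=4ms: DENY
  req#9 t=4ms: DENY
  req#10 t=4ms: DENY
  req#11 t=4ms: DENY
  req#12 t=4ms: DENY
  req#13 t=4ms: DENY
  req#14 t=4ms: DENY

Answer: AAADDDDDDDDDDD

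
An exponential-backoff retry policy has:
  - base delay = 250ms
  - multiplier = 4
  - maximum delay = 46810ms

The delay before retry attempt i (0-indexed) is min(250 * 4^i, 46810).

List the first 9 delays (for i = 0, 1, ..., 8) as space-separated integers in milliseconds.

Computing each delay:
  i=0: min(250*4^0, 46810) = 250
  i=1: min(250*4^1, 46810) = 1000
  i=2: min(250*4^2, 46810) = 4000
  i=3: min(250*4^3, 46810) = 16000
  i=4: min(250*4^4, 46810) = 46810
  i=5: min(250*4^5, 46810) = 46810
  i=6: min(250*4^6, 46810) = 46810
  i=7: min(250*4^7, 46810) = 46810
  i=8: min(250*4^8, 46810) = 46810

Answer: 250 1000 4000 16000 46810 46810 46810 46810 46810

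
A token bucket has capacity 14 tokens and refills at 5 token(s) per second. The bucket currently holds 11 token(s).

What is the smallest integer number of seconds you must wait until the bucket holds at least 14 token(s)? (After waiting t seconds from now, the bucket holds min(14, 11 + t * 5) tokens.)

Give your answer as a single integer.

Answer: 1

Derivation:
Need 11 + t * 5 >= 14, so t >= 3/5.
Smallest integer t = ceil(3/5) = 1.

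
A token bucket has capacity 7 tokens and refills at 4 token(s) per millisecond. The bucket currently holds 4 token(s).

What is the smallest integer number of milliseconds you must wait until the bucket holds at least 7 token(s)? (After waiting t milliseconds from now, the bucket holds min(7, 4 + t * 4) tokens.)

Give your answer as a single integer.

Answer: 1

Derivation:
Need 4 + t * 4 >= 7, so t >= 3/4.
Smallest integer t = ceil(3/4) = 1.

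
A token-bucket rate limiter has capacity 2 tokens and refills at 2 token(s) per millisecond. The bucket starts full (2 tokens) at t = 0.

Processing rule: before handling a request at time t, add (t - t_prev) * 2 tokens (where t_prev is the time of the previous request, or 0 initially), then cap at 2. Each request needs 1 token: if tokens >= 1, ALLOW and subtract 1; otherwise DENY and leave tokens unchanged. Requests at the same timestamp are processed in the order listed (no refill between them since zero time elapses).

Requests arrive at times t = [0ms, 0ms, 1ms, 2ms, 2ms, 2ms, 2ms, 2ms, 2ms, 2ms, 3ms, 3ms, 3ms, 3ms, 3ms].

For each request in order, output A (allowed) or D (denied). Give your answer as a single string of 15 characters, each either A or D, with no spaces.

Answer: AAAAADDDDDAADDD

Derivation:
Simulating step by step:
  req#1 t=0ms: ALLOW
  req#2 t=0ms: ALLOW
  req#3 t=1ms: ALLOW
  req#4 t=2ms: ALLOW
  req#5 t=2ms: ALLOW
  req#6 t=2ms: DENY
  req#7 t=2ms: DENY
  req#8 t=2ms: DENY
  req#9 t=2ms: DENY
  req#10 t=2ms: DENY
  req#11 t=3ms: ALLOW
  req#12 t=3ms: ALLOW
  req#13 t=3ms: DENY
  req#14 t=3ms: DENY
  req#15 t=3ms: DENY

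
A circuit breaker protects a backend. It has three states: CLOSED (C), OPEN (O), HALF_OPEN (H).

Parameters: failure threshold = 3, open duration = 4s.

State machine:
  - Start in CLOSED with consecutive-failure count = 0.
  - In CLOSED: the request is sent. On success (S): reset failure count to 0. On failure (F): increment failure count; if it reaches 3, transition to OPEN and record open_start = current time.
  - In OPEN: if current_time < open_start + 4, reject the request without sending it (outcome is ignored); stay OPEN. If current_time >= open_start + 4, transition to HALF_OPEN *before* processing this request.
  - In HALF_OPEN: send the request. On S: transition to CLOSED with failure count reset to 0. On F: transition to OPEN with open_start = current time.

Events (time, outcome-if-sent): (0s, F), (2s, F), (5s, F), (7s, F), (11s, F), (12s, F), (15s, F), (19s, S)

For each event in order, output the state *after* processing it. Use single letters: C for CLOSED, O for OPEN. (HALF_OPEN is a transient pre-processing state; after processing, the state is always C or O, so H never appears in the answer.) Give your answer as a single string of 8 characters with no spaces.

State after each event:
  event#1 t=0s outcome=F: state=CLOSED
  event#2 t=2s outcome=F: state=CLOSED
  event#3 t=5s outcome=F: state=OPEN
  event#4 t=7s outcome=F: state=OPEN
  event#5 t=11s outcome=F: state=OPEN
  event#6 t=12s outcome=F: state=OPEN
  event#7 t=15s outcome=F: state=OPEN
  event#8 t=19s outcome=S: state=CLOSED

Answer: CCOOOOOC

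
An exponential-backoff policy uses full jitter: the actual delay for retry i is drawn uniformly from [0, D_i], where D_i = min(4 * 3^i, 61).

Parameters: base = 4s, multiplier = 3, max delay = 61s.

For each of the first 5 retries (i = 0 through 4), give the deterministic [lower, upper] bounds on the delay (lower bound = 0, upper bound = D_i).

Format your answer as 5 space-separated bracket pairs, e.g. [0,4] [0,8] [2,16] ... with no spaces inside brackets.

Computing bounds per retry:
  i=0: D_i=min(4*3^0,61)=4, bounds=[0,4]
  i=1: D_i=min(4*3^1,61)=12, bounds=[0,12]
  i=2: D_i=min(4*3^2,61)=36, bounds=[0,36]
  i=3: D_i=min(4*3^3,61)=61, bounds=[0,61]
  i=4: D_i=min(4*3^4,61)=61, bounds=[0,61]

Answer: [0,4] [0,12] [0,36] [0,61] [0,61]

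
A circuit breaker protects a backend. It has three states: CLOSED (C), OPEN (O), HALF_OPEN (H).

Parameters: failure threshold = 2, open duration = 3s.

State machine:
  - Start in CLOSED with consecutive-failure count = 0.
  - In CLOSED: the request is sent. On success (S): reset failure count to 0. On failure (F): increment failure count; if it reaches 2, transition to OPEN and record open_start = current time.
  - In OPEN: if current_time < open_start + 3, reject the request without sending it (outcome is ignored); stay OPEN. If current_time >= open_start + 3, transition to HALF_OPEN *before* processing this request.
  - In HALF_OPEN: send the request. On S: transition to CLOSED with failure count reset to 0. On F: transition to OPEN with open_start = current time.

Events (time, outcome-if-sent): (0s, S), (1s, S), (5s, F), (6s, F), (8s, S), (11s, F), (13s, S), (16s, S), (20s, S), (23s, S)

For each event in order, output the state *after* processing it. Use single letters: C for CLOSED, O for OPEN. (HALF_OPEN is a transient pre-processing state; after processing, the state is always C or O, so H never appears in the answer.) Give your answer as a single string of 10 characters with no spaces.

Answer: CCCOOOOCCC

Derivation:
State after each event:
  event#1 t=0s outcome=S: state=CLOSED
  event#2 t=1s outcome=S: state=CLOSED
  event#3 t=5s outcome=F: state=CLOSED
  event#4 t=6s outcome=F: state=OPEN
  event#5 t=8s outcome=S: state=OPEN
  event#6 t=11s outcome=F: state=OPEN
  event#7 t=13s outcome=S: state=OPEN
  event#8 t=16s outcome=S: state=CLOSED
  event#9 t=20s outcome=S: state=CLOSED
  event#10 t=23s outcome=S: state=CLOSED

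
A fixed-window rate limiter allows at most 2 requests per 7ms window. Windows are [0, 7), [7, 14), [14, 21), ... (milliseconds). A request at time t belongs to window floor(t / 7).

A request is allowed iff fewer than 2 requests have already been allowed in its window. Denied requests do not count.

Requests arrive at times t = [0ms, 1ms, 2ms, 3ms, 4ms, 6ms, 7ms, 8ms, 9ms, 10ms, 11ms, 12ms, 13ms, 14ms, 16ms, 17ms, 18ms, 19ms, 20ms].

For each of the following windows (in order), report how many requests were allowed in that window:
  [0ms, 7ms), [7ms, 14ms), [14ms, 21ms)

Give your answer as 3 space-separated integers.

Processing requests:
  req#1 t=0ms (window 0): ALLOW
  req#2 t=1ms (window 0): ALLOW
  req#3 t=2ms (window 0): DENY
  req#4 t=3ms (window 0): DENY
  req#5 t=4ms (window 0): DENY
  req#6 t=6ms (window 0): DENY
  req#7 t=7ms (window 1): ALLOW
  req#8 t=8ms (window 1): ALLOW
  req#9 t=9ms (window 1): DENY
  req#10 t=10ms (window 1): DENY
  req#11 t=11ms (window 1): DENY
  req#12 t=12ms (window 1): DENY
  req#13 t=13ms (window 1): DENY
  req#14 t=14ms (window 2): ALLOW
  req#15 t=16ms (window 2): ALLOW
  req#16 t=17ms (window 2): DENY
  req#17 t=18ms (window 2): DENY
  req#18 t=19ms (window 2): DENY
  req#19 t=20ms (window 2): DENY

Allowed counts by window: 2 2 2

Answer: 2 2 2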